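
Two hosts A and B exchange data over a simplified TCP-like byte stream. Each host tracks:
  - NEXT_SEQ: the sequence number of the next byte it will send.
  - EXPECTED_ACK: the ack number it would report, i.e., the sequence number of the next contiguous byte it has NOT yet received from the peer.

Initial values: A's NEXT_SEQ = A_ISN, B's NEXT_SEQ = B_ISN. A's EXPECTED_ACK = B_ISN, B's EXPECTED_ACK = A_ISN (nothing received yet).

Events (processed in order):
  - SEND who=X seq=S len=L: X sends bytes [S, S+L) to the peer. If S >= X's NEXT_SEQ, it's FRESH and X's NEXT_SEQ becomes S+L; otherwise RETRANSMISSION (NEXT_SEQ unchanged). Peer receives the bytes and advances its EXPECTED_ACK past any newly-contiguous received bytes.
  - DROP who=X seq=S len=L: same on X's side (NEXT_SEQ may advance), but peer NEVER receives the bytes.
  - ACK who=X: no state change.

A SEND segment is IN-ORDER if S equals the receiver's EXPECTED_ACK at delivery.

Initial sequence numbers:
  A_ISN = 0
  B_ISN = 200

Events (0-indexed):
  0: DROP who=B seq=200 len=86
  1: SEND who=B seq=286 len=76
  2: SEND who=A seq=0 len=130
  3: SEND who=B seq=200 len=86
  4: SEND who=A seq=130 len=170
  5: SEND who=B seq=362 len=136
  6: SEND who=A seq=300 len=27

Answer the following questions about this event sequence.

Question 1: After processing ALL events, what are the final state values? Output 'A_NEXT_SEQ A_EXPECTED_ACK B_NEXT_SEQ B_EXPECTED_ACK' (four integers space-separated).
After event 0: A_seq=0 A_ack=200 B_seq=286 B_ack=0
After event 1: A_seq=0 A_ack=200 B_seq=362 B_ack=0
After event 2: A_seq=130 A_ack=200 B_seq=362 B_ack=130
After event 3: A_seq=130 A_ack=362 B_seq=362 B_ack=130
After event 4: A_seq=300 A_ack=362 B_seq=362 B_ack=300
After event 5: A_seq=300 A_ack=498 B_seq=498 B_ack=300
After event 6: A_seq=327 A_ack=498 B_seq=498 B_ack=327

Answer: 327 498 498 327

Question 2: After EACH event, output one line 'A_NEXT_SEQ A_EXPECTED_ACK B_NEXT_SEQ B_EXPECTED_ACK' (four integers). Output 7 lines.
0 200 286 0
0 200 362 0
130 200 362 130
130 362 362 130
300 362 362 300
300 498 498 300
327 498 498 327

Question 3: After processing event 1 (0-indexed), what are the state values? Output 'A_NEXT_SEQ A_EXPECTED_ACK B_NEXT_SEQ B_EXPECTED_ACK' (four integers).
After event 0: A_seq=0 A_ack=200 B_seq=286 B_ack=0
After event 1: A_seq=0 A_ack=200 B_seq=362 B_ack=0

0 200 362 0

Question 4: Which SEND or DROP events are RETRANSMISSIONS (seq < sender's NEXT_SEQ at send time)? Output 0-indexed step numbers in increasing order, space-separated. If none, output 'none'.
Answer: 3

Derivation:
Step 0: DROP seq=200 -> fresh
Step 1: SEND seq=286 -> fresh
Step 2: SEND seq=0 -> fresh
Step 3: SEND seq=200 -> retransmit
Step 4: SEND seq=130 -> fresh
Step 5: SEND seq=362 -> fresh
Step 6: SEND seq=300 -> fresh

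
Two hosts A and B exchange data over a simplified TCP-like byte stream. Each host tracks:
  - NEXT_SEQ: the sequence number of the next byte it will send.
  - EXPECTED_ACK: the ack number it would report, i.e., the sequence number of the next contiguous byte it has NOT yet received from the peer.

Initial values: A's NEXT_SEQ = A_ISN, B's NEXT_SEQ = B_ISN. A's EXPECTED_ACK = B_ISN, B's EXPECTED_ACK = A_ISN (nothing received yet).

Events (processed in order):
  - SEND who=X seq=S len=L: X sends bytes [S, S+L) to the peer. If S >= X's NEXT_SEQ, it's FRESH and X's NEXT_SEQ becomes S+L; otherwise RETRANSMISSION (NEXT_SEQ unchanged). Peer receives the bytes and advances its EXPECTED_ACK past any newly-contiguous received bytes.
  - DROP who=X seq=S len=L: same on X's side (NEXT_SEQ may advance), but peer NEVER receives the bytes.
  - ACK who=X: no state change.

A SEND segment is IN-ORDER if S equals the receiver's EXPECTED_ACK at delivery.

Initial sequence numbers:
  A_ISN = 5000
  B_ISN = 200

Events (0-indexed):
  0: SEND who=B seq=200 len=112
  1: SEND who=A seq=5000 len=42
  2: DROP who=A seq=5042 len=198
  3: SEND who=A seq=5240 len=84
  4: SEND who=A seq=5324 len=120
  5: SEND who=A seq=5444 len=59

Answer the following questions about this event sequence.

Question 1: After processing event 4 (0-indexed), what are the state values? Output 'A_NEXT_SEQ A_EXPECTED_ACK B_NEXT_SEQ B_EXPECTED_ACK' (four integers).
After event 0: A_seq=5000 A_ack=312 B_seq=312 B_ack=5000
After event 1: A_seq=5042 A_ack=312 B_seq=312 B_ack=5042
After event 2: A_seq=5240 A_ack=312 B_seq=312 B_ack=5042
After event 3: A_seq=5324 A_ack=312 B_seq=312 B_ack=5042
After event 4: A_seq=5444 A_ack=312 B_seq=312 B_ack=5042

5444 312 312 5042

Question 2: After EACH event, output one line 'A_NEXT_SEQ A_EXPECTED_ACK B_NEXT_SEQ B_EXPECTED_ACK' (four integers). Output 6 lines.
5000 312 312 5000
5042 312 312 5042
5240 312 312 5042
5324 312 312 5042
5444 312 312 5042
5503 312 312 5042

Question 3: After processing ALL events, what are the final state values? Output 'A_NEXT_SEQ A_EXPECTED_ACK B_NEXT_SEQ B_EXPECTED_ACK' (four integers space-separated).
After event 0: A_seq=5000 A_ack=312 B_seq=312 B_ack=5000
After event 1: A_seq=5042 A_ack=312 B_seq=312 B_ack=5042
After event 2: A_seq=5240 A_ack=312 B_seq=312 B_ack=5042
After event 3: A_seq=5324 A_ack=312 B_seq=312 B_ack=5042
After event 4: A_seq=5444 A_ack=312 B_seq=312 B_ack=5042
After event 5: A_seq=5503 A_ack=312 B_seq=312 B_ack=5042

Answer: 5503 312 312 5042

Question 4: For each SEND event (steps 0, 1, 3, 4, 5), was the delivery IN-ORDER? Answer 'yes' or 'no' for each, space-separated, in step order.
Answer: yes yes no no no

Derivation:
Step 0: SEND seq=200 -> in-order
Step 1: SEND seq=5000 -> in-order
Step 3: SEND seq=5240 -> out-of-order
Step 4: SEND seq=5324 -> out-of-order
Step 5: SEND seq=5444 -> out-of-order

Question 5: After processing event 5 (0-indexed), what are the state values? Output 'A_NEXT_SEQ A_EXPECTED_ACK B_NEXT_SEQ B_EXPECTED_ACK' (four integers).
After event 0: A_seq=5000 A_ack=312 B_seq=312 B_ack=5000
After event 1: A_seq=5042 A_ack=312 B_seq=312 B_ack=5042
After event 2: A_seq=5240 A_ack=312 B_seq=312 B_ack=5042
After event 3: A_seq=5324 A_ack=312 B_seq=312 B_ack=5042
After event 4: A_seq=5444 A_ack=312 B_seq=312 B_ack=5042
After event 5: A_seq=5503 A_ack=312 B_seq=312 B_ack=5042

5503 312 312 5042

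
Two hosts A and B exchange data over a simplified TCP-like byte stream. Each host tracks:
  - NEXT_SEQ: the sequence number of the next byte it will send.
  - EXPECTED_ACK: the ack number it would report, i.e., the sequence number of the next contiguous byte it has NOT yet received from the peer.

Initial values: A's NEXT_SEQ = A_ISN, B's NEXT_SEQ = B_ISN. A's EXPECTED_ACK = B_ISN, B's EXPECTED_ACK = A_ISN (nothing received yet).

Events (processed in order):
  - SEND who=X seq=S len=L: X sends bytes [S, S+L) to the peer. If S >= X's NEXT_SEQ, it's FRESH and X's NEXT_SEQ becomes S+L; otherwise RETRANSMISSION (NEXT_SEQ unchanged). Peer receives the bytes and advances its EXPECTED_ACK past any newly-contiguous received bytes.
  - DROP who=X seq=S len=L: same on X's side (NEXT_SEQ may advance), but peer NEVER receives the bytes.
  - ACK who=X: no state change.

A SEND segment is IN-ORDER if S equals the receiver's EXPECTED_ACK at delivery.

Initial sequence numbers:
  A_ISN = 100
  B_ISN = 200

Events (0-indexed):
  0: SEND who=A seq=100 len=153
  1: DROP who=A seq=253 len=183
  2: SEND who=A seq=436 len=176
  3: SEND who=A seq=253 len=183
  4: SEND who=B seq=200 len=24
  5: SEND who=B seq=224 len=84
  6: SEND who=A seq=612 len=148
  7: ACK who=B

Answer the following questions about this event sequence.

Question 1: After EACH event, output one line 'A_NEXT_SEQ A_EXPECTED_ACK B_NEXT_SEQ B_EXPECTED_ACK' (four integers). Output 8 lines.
253 200 200 253
436 200 200 253
612 200 200 253
612 200 200 612
612 224 224 612
612 308 308 612
760 308 308 760
760 308 308 760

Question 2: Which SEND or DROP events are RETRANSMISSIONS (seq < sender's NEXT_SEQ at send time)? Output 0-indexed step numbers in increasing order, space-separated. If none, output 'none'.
Answer: 3

Derivation:
Step 0: SEND seq=100 -> fresh
Step 1: DROP seq=253 -> fresh
Step 2: SEND seq=436 -> fresh
Step 3: SEND seq=253 -> retransmit
Step 4: SEND seq=200 -> fresh
Step 5: SEND seq=224 -> fresh
Step 6: SEND seq=612 -> fresh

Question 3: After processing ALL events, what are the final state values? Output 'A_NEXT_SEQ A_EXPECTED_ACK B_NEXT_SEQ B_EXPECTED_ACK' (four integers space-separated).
After event 0: A_seq=253 A_ack=200 B_seq=200 B_ack=253
After event 1: A_seq=436 A_ack=200 B_seq=200 B_ack=253
After event 2: A_seq=612 A_ack=200 B_seq=200 B_ack=253
After event 3: A_seq=612 A_ack=200 B_seq=200 B_ack=612
After event 4: A_seq=612 A_ack=224 B_seq=224 B_ack=612
After event 5: A_seq=612 A_ack=308 B_seq=308 B_ack=612
After event 6: A_seq=760 A_ack=308 B_seq=308 B_ack=760
After event 7: A_seq=760 A_ack=308 B_seq=308 B_ack=760

Answer: 760 308 308 760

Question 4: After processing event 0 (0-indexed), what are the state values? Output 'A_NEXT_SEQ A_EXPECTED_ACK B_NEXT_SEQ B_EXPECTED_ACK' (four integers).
After event 0: A_seq=253 A_ack=200 B_seq=200 B_ack=253

253 200 200 253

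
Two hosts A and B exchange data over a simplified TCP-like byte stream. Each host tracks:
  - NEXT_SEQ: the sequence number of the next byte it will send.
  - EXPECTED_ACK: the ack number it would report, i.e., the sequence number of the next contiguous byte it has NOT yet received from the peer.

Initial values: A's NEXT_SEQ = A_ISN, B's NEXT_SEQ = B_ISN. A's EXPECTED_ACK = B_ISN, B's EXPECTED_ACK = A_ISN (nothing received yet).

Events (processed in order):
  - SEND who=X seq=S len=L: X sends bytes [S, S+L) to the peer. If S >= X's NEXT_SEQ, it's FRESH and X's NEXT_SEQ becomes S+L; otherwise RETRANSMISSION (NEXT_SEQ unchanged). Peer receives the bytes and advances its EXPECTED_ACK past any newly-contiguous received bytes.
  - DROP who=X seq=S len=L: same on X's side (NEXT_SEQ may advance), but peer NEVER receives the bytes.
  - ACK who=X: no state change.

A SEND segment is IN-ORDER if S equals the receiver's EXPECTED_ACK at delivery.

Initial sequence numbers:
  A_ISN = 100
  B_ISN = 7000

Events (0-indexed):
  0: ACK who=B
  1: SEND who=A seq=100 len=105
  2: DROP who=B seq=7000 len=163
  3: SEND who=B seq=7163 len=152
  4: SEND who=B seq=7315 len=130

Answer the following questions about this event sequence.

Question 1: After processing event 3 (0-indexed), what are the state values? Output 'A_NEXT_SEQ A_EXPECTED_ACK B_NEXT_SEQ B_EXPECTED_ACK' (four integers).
After event 0: A_seq=100 A_ack=7000 B_seq=7000 B_ack=100
After event 1: A_seq=205 A_ack=7000 B_seq=7000 B_ack=205
After event 2: A_seq=205 A_ack=7000 B_seq=7163 B_ack=205
After event 3: A_seq=205 A_ack=7000 B_seq=7315 B_ack=205

205 7000 7315 205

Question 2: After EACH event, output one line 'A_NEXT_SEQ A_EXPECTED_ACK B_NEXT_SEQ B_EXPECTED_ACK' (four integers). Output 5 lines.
100 7000 7000 100
205 7000 7000 205
205 7000 7163 205
205 7000 7315 205
205 7000 7445 205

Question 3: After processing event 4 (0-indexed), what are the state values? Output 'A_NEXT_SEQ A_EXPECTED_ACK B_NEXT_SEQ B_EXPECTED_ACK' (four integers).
After event 0: A_seq=100 A_ack=7000 B_seq=7000 B_ack=100
After event 1: A_seq=205 A_ack=7000 B_seq=7000 B_ack=205
After event 2: A_seq=205 A_ack=7000 B_seq=7163 B_ack=205
After event 3: A_seq=205 A_ack=7000 B_seq=7315 B_ack=205
After event 4: A_seq=205 A_ack=7000 B_seq=7445 B_ack=205

205 7000 7445 205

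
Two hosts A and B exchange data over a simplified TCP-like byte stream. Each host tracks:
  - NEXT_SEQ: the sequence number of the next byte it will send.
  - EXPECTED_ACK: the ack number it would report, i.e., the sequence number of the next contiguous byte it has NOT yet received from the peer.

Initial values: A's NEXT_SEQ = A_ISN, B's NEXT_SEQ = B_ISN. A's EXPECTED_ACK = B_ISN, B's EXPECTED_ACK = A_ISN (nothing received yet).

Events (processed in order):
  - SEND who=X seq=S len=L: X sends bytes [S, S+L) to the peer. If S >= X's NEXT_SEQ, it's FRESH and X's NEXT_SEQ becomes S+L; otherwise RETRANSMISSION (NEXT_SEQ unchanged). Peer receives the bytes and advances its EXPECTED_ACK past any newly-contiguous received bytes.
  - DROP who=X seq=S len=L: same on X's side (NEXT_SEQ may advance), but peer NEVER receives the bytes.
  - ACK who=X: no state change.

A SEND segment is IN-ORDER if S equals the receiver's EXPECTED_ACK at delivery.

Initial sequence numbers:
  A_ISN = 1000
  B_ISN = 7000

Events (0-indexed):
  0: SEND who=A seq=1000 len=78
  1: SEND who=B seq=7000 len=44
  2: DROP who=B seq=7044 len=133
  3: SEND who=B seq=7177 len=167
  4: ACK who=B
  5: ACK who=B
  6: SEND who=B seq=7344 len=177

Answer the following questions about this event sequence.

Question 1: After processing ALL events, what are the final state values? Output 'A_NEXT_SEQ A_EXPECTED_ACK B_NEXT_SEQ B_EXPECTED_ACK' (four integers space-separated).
Answer: 1078 7044 7521 1078

Derivation:
After event 0: A_seq=1078 A_ack=7000 B_seq=7000 B_ack=1078
After event 1: A_seq=1078 A_ack=7044 B_seq=7044 B_ack=1078
After event 2: A_seq=1078 A_ack=7044 B_seq=7177 B_ack=1078
After event 3: A_seq=1078 A_ack=7044 B_seq=7344 B_ack=1078
After event 4: A_seq=1078 A_ack=7044 B_seq=7344 B_ack=1078
After event 5: A_seq=1078 A_ack=7044 B_seq=7344 B_ack=1078
After event 6: A_seq=1078 A_ack=7044 B_seq=7521 B_ack=1078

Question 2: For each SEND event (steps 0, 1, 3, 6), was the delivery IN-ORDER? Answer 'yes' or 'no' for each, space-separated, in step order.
Answer: yes yes no no

Derivation:
Step 0: SEND seq=1000 -> in-order
Step 1: SEND seq=7000 -> in-order
Step 3: SEND seq=7177 -> out-of-order
Step 6: SEND seq=7344 -> out-of-order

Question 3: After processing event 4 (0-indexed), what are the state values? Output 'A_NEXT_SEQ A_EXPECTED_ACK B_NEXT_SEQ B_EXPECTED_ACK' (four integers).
After event 0: A_seq=1078 A_ack=7000 B_seq=7000 B_ack=1078
After event 1: A_seq=1078 A_ack=7044 B_seq=7044 B_ack=1078
After event 2: A_seq=1078 A_ack=7044 B_seq=7177 B_ack=1078
After event 3: A_seq=1078 A_ack=7044 B_seq=7344 B_ack=1078
After event 4: A_seq=1078 A_ack=7044 B_seq=7344 B_ack=1078

1078 7044 7344 1078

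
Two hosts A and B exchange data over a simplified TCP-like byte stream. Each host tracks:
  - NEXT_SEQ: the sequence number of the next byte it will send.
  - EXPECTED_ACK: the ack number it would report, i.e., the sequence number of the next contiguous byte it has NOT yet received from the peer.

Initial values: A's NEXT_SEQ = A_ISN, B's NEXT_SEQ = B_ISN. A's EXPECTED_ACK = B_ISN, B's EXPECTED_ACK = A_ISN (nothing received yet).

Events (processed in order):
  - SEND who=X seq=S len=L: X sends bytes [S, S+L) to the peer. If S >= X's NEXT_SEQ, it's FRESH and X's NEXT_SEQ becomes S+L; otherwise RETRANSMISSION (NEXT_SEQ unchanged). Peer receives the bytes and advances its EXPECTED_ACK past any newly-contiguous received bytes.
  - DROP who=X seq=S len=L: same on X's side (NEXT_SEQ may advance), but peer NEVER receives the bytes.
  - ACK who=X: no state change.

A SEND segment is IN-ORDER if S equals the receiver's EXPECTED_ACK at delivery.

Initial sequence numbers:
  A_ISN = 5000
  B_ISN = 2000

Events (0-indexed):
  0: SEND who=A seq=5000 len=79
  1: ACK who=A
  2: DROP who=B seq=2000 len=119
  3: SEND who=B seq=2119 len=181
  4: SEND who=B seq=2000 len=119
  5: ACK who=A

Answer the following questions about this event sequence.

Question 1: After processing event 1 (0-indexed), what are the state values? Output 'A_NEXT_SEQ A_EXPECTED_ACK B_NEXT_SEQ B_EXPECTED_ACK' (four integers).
After event 0: A_seq=5079 A_ack=2000 B_seq=2000 B_ack=5079
After event 1: A_seq=5079 A_ack=2000 B_seq=2000 B_ack=5079

5079 2000 2000 5079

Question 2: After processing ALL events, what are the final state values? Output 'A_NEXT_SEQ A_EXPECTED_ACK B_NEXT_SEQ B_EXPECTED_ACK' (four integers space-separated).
Answer: 5079 2300 2300 5079

Derivation:
After event 0: A_seq=5079 A_ack=2000 B_seq=2000 B_ack=5079
After event 1: A_seq=5079 A_ack=2000 B_seq=2000 B_ack=5079
After event 2: A_seq=5079 A_ack=2000 B_seq=2119 B_ack=5079
After event 3: A_seq=5079 A_ack=2000 B_seq=2300 B_ack=5079
After event 4: A_seq=5079 A_ack=2300 B_seq=2300 B_ack=5079
After event 5: A_seq=5079 A_ack=2300 B_seq=2300 B_ack=5079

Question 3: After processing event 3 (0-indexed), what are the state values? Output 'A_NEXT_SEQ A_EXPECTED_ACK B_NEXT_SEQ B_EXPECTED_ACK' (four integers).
After event 0: A_seq=5079 A_ack=2000 B_seq=2000 B_ack=5079
After event 1: A_seq=5079 A_ack=2000 B_seq=2000 B_ack=5079
After event 2: A_seq=5079 A_ack=2000 B_seq=2119 B_ack=5079
After event 3: A_seq=5079 A_ack=2000 B_seq=2300 B_ack=5079

5079 2000 2300 5079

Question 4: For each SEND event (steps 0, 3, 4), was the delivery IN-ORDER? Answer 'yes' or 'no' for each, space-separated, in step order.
Step 0: SEND seq=5000 -> in-order
Step 3: SEND seq=2119 -> out-of-order
Step 4: SEND seq=2000 -> in-order

Answer: yes no yes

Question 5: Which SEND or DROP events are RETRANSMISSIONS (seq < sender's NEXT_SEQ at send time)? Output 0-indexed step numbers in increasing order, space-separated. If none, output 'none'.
Answer: 4

Derivation:
Step 0: SEND seq=5000 -> fresh
Step 2: DROP seq=2000 -> fresh
Step 3: SEND seq=2119 -> fresh
Step 4: SEND seq=2000 -> retransmit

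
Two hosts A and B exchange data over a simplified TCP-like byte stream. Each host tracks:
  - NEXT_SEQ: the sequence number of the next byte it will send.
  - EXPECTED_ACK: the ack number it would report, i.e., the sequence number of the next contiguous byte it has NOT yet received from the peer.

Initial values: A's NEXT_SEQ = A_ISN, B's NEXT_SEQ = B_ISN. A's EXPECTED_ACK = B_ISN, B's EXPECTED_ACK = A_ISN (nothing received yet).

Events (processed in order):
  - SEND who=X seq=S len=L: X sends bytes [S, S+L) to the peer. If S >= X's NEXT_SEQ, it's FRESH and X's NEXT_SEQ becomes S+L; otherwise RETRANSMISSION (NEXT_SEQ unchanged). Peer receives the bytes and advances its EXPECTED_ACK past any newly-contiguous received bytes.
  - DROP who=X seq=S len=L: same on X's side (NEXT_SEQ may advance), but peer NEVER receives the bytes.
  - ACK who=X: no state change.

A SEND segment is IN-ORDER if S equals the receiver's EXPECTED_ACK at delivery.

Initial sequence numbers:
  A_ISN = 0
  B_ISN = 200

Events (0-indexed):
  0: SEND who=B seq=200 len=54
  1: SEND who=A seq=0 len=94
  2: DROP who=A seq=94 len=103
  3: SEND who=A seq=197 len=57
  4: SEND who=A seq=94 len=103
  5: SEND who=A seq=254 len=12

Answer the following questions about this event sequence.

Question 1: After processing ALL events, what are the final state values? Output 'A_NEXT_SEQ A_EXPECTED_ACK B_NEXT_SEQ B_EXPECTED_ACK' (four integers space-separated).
After event 0: A_seq=0 A_ack=254 B_seq=254 B_ack=0
After event 1: A_seq=94 A_ack=254 B_seq=254 B_ack=94
After event 2: A_seq=197 A_ack=254 B_seq=254 B_ack=94
After event 3: A_seq=254 A_ack=254 B_seq=254 B_ack=94
After event 4: A_seq=254 A_ack=254 B_seq=254 B_ack=254
After event 5: A_seq=266 A_ack=254 B_seq=254 B_ack=266

Answer: 266 254 254 266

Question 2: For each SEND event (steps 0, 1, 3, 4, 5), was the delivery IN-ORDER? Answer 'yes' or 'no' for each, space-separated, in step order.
Step 0: SEND seq=200 -> in-order
Step 1: SEND seq=0 -> in-order
Step 3: SEND seq=197 -> out-of-order
Step 4: SEND seq=94 -> in-order
Step 5: SEND seq=254 -> in-order

Answer: yes yes no yes yes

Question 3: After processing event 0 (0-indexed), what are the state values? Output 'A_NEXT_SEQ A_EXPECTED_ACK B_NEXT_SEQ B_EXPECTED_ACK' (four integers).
After event 0: A_seq=0 A_ack=254 B_seq=254 B_ack=0

0 254 254 0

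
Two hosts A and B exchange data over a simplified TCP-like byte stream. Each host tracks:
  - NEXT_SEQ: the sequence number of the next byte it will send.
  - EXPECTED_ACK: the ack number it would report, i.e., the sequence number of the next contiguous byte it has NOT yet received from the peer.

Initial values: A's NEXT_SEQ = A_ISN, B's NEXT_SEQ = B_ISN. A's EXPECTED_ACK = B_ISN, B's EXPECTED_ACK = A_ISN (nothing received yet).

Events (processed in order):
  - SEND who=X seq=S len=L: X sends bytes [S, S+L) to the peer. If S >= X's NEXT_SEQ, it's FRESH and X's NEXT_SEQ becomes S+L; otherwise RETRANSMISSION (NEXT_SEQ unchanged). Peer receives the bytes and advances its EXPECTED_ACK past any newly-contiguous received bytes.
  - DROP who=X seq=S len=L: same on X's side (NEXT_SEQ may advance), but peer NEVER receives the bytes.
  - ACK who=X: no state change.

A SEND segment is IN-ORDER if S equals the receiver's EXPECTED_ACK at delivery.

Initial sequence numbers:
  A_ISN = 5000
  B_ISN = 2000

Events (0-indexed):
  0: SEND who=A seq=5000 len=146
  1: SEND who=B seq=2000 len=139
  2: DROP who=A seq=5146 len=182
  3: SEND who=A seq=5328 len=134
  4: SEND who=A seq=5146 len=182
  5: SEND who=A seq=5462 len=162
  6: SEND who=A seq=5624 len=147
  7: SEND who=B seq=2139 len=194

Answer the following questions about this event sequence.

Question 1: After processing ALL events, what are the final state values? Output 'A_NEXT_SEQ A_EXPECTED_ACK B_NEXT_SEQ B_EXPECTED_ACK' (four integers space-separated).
Answer: 5771 2333 2333 5771

Derivation:
After event 0: A_seq=5146 A_ack=2000 B_seq=2000 B_ack=5146
After event 1: A_seq=5146 A_ack=2139 B_seq=2139 B_ack=5146
After event 2: A_seq=5328 A_ack=2139 B_seq=2139 B_ack=5146
After event 3: A_seq=5462 A_ack=2139 B_seq=2139 B_ack=5146
After event 4: A_seq=5462 A_ack=2139 B_seq=2139 B_ack=5462
After event 5: A_seq=5624 A_ack=2139 B_seq=2139 B_ack=5624
After event 6: A_seq=5771 A_ack=2139 B_seq=2139 B_ack=5771
After event 7: A_seq=5771 A_ack=2333 B_seq=2333 B_ack=5771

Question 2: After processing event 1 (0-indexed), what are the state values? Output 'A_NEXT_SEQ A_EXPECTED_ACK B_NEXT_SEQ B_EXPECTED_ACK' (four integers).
After event 0: A_seq=5146 A_ack=2000 B_seq=2000 B_ack=5146
After event 1: A_seq=5146 A_ack=2139 B_seq=2139 B_ack=5146

5146 2139 2139 5146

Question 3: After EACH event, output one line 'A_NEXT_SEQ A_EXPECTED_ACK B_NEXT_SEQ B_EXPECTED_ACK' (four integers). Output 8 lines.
5146 2000 2000 5146
5146 2139 2139 5146
5328 2139 2139 5146
5462 2139 2139 5146
5462 2139 2139 5462
5624 2139 2139 5624
5771 2139 2139 5771
5771 2333 2333 5771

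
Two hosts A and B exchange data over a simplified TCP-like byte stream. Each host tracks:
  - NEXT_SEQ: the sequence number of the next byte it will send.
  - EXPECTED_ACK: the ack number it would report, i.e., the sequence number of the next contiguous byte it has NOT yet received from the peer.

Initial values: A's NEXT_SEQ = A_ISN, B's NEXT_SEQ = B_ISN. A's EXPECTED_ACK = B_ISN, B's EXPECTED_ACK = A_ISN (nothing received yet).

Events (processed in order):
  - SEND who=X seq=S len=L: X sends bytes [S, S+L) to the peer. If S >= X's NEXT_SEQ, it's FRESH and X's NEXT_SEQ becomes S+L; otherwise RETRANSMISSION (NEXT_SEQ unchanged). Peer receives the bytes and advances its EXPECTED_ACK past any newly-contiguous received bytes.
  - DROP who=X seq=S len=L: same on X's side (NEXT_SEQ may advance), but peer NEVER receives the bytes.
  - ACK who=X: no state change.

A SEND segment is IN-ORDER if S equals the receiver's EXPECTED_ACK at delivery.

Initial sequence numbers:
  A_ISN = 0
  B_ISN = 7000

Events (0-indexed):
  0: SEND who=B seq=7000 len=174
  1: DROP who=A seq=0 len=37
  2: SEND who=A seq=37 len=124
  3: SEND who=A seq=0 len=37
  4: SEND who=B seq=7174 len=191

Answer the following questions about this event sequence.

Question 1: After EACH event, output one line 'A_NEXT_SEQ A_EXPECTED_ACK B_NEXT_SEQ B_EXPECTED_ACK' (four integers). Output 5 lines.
0 7174 7174 0
37 7174 7174 0
161 7174 7174 0
161 7174 7174 161
161 7365 7365 161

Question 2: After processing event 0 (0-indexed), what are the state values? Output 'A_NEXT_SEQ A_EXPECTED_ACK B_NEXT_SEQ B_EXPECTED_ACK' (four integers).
After event 0: A_seq=0 A_ack=7174 B_seq=7174 B_ack=0

0 7174 7174 0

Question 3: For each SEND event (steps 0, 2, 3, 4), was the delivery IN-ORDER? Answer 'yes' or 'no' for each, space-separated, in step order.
Step 0: SEND seq=7000 -> in-order
Step 2: SEND seq=37 -> out-of-order
Step 3: SEND seq=0 -> in-order
Step 4: SEND seq=7174 -> in-order

Answer: yes no yes yes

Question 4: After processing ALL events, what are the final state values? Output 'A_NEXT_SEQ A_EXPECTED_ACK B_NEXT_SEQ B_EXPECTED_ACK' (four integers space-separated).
Answer: 161 7365 7365 161

Derivation:
After event 0: A_seq=0 A_ack=7174 B_seq=7174 B_ack=0
After event 1: A_seq=37 A_ack=7174 B_seq=7174 B_ack=0
After event 2: A_seq=161 A_ack=7174 B_seq=7174 B_ack=0
After event 3: A_seq=161 A_ack=7174 B_seq=7174 B_ack=161
After event 4: A_seq=161 A_ack=7365 B_seq=7365 B_ack=161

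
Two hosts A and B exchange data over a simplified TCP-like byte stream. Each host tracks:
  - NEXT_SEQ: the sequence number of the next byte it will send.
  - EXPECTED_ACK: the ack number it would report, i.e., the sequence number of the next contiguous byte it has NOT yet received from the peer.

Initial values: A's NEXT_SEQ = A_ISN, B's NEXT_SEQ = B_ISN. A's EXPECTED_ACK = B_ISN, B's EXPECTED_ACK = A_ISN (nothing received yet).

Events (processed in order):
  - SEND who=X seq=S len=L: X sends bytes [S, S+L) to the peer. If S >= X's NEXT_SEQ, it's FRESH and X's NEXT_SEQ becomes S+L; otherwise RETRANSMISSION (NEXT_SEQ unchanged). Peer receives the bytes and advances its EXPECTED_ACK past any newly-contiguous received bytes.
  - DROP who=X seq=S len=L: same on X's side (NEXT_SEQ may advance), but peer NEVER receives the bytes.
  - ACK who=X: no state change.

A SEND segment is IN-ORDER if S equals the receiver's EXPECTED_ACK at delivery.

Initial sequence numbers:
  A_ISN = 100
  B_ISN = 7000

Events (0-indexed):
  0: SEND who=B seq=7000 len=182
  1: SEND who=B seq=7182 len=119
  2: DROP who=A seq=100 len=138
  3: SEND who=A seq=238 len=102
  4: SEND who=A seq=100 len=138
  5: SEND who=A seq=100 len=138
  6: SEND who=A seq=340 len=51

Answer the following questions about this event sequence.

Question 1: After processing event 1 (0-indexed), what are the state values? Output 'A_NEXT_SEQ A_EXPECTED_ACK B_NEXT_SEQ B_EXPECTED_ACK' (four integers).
After event 0: A_seq=100 A_ack=7182 B_seq=7182 B_ack=100
After event 1: A_seq=100 A_ack=7301 B_seq=7301 B_ack=100

100 7301 7301 100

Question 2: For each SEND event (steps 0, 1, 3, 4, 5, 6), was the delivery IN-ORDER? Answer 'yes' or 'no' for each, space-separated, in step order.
Answer: yes yes no yes no yes

Derivation:
Step 0: SEND seq=7000 -> in-order
Step 1: SEND seq=7182 -> in-order
Step 3: SEND seq=238 -> out-of-order
Step 4: SEND seq=100 -> in-order
Step 5: SEND seq=100 -> out-of-order
Step 6: SEND seq=340 -> in-order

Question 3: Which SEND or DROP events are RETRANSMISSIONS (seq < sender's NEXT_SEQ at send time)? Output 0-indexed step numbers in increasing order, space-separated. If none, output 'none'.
Step 0: SEND seq=7000 -> fresh
Step 1: SEND seq=7182 -> fresh
Step 2: DROP seq=100 -> fresh
Step 3: SEND seq=238 -> fresh
Step 4: SEND seq=100 -> retransmit
Step 5: SEND seq=100 -> retransmit
Step 6: SEND seq=340 -> fresh

Answer: 4 5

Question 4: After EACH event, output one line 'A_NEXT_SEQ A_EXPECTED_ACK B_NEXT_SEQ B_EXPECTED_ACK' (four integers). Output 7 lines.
100 7182 7182 100
100 7301 7301 100
238 7301 7301 100
340 7301 7301 100
340 7301 7301 340
340 7301 7301 340
391 7301 7301 391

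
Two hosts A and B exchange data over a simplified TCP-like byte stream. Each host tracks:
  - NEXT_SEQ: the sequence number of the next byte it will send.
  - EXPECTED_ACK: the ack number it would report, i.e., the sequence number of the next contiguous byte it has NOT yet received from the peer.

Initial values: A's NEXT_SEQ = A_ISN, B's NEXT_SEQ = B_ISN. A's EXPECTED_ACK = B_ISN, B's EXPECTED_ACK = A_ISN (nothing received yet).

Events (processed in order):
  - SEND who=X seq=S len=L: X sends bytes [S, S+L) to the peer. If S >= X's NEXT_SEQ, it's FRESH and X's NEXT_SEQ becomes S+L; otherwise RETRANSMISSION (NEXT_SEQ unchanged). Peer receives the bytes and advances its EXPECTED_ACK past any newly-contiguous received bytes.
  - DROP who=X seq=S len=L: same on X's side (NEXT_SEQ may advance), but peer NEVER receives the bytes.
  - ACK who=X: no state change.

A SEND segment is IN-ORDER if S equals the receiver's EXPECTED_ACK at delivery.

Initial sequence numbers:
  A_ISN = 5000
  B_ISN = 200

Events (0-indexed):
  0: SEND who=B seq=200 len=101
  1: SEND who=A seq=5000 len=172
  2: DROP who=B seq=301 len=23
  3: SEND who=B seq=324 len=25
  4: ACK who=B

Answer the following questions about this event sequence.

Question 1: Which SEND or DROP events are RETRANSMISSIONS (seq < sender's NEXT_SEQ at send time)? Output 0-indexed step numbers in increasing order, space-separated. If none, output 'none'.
Step 0: SEND seq=200 -> fresh
Step 1: SEND seq=5000 -> fresh
Step 2: DROP seq=301 -> fresh
Step 3: SEND seq=324 -> fresh

Answer: none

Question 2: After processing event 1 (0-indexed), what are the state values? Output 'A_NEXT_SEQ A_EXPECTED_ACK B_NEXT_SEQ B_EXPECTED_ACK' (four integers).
After event 0: A_seq=5000 A_ack=301 B_seq=301 B_ack=5000
After event 1: A_seq=5172 A_ack=301 B_seq=301 B_ack=5172

5172 301 301 5172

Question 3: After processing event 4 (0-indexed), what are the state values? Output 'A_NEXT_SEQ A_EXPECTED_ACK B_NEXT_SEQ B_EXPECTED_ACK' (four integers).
After event 0: A_seq=5000 A_ack=301 B_seq=301 B_ack=5000
After event 1: A_seq=5172 A_ack=301 B_seq=301 B_ack=5172
After event 2: A_seq=5172 A_ack=301 B_seq=324 B_ack=5172
After event 3: A_seq=5172 A_ack=301 B_seq=349 B_ack=5172
After event 4: A_seq=5172 A_ack=301 B_seq=349 B_ack=5172

5172 301 349 5172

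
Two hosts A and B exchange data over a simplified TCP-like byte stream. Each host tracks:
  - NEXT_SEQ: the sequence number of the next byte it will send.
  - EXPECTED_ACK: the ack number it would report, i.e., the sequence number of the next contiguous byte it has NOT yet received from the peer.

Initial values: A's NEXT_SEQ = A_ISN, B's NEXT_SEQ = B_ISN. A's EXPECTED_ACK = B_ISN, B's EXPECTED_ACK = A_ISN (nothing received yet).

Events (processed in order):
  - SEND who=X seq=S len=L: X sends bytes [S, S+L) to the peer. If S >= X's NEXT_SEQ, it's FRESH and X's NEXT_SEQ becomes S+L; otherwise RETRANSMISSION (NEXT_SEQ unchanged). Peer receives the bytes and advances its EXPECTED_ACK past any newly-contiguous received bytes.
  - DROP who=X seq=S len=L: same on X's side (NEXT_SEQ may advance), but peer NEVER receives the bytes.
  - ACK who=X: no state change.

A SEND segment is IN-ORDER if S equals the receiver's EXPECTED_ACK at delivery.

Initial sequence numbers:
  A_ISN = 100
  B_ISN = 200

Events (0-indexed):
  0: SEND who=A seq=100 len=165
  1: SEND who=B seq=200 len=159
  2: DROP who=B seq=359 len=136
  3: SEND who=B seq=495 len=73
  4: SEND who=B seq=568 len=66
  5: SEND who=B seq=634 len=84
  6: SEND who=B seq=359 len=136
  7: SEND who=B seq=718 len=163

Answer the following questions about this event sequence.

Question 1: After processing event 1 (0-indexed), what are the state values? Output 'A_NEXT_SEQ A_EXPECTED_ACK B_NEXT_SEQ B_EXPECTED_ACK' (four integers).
After event 0: A_seq=265 A_ack=200 B_seq=200 B_ack=265
After event 1: A_seq=265 A_ack=359 B_seq=359 B_ack=265

265 359 359 265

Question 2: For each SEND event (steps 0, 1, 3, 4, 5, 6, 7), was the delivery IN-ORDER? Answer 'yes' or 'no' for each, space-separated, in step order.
Answer: yes yes no no no yes yes

Derivation:
Step 0: SEND seq=100 -> in-order
Step 1: SEND seq=200 -> in-order
Step 3: SEND seq=495 -> out-of-order
Step 4: SEND seq=568 -> out-of-order
Step 5: SEND seq=634 -> out-of-order
Step 6: SEND seq=359 -> in-order
Step 7: SEND seq=718 -> in-order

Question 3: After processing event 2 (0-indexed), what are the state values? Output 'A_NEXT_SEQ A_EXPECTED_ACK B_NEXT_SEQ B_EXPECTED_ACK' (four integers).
After event 0: A_seq=265 A_ack=200 B_seq=200 B_ack=265
After event 1: A_seq=265 A_ack=359 B_seq=359 B_ack=265
After event 2: A_seq=265 A_ack=359 B_seq=495 B_ack=265

265 359 495 265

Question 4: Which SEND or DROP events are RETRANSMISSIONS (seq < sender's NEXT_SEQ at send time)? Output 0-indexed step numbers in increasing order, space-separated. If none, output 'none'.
Step 0: SEND seq=100 -> fresh
Step 1: SEND seq=200 -> fresh
Step 2: DROP seq=359 -> fresh
Step 3: SEND seq=495 -> fresh
Step 4: SEND seq=568 -> fresh
Step 5: SEND seq=634 -> fresh
Step 6: SEND seq=359 -> retransmit
Step 7: SEND seq=718 -> fresh

Answer: 6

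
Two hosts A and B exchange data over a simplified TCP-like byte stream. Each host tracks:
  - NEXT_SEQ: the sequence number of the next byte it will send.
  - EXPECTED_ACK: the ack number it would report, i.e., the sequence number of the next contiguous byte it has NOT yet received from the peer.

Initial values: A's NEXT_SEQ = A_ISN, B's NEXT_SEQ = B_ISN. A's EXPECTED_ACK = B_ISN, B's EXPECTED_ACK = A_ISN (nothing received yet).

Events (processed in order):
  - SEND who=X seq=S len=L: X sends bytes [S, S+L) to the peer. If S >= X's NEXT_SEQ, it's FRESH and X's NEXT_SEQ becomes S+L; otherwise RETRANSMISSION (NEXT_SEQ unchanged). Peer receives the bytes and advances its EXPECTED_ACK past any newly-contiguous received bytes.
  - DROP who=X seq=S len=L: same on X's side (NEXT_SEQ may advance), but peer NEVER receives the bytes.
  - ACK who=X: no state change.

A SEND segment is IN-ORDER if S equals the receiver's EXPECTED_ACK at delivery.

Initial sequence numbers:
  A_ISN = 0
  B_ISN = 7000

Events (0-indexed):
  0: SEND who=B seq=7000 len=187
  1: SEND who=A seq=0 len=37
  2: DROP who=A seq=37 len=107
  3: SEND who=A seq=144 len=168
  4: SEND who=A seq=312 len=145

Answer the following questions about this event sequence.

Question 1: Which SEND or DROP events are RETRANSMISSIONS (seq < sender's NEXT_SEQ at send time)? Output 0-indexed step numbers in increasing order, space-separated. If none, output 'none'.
Answer: none

Derivation:
Step 0: SEND seq=7000 -> fresh
Step 1: SEND seq=0 -> fresh
Step 2: DROP seq=37 -> fresh
Step 3: SEND seq=144 -> fresh
Step 4: SEND seq=312 -> fresh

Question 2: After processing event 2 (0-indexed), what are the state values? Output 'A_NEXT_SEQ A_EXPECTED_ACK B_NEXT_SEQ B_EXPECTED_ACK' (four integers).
After event 0: A_seq=0 A_ack=7187 B_seq=7187 B_ack=0
After event 1: A_seq=37 A_ack=7187 B_seq=7187 B_ack=37
After event 2: A_seq=144 A_ack=7187 B_seq=7187 B_ack=37

144 7187 7187 37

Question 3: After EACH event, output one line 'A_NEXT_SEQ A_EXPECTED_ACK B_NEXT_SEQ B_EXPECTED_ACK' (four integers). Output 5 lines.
0 7187 7187 0
37 7187 7187 37
144 7187 7187 37
312 7187 7187 37
457 7187 7187 37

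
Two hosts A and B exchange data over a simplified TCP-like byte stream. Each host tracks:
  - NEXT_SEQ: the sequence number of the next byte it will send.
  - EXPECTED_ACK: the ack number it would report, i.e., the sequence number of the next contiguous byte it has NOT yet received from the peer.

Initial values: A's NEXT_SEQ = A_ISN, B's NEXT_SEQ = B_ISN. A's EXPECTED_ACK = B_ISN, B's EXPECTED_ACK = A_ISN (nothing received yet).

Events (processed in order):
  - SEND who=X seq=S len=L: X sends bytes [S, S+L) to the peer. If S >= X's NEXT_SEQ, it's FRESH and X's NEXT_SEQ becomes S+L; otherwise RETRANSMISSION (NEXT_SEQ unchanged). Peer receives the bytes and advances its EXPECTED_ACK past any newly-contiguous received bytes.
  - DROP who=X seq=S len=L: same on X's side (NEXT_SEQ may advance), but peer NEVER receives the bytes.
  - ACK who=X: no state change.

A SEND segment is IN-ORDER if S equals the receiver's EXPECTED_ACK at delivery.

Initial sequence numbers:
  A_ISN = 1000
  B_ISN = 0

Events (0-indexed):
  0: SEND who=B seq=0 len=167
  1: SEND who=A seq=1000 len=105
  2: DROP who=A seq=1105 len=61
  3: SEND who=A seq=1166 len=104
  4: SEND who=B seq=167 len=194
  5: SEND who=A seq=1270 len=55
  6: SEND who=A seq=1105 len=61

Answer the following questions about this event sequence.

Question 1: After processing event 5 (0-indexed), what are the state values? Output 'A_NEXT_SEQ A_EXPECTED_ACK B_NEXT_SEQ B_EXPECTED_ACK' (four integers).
After event 0: A_seq=1000 A_ack=167 B_seq=167 B_ack=1000
After event 1: A_seq=1105 A_ack=167 B_seq=167 B_ack=1105
After event 2: A_seq=1166 A_ack=167 B_seq=167 B_ack=1105
After event 3: A_seq=1270 A_ack=167 B_seq=167 B_ack=1105
After event 4: A_seq=1270 A_ack=361 B_seq=361 B_ack=1105
After event 5: A_seq=1325 A_ack=361 B_seq=361 B_ack=1105

1325 361 361 1105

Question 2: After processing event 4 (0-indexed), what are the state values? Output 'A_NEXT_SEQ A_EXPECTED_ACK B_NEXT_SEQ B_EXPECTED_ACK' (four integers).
After event 0: A_seq=1000 A_ack=167 B_seq=167 B_ack=1000
After event 1: A_seq=1105 A_ack=167 B_seq=167 B_ack=1105
After event 2: A_seq=1166 A_ack=167 B_seq=167 B_ack=1105
After event 3: A_seq=1270 A_ack=167 B_seq=167 B_ack=1105
After event 4: A_seq=1270 A_ack=361 B_seq=361 B_ack=1105

1270 361 361 1105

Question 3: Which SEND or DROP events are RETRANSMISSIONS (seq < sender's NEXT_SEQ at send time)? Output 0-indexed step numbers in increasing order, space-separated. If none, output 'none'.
Answer: 6

Derivation:
Step 0: SEND seq=0 -> fresh
Step 1: SEND seq=1000 -> fresh
Step 2: DROP seq=1105 -> fresh
Step 3: SEND seq=1166 -> fresh
Step 4: SEND seq=167 -> fresh
Step 5: SEND seq=1270 -> fresh
Step 6: SEND seq=1105 -> retransmit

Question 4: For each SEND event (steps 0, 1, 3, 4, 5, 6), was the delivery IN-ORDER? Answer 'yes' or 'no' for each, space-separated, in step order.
Answer: yes yes no yes no yes

Derivation:
Step 0: SEND seq=0 -> in-order
Step 1: SEND seq=1000 -> in-order
Step 3: SEND seq=1166 -> out-of-order
Step 4: SEND seq=167 -> in-order
Step 5: SEND seq=1270 -> out-of-order
Step 6: SEND seq=1105 -> in-order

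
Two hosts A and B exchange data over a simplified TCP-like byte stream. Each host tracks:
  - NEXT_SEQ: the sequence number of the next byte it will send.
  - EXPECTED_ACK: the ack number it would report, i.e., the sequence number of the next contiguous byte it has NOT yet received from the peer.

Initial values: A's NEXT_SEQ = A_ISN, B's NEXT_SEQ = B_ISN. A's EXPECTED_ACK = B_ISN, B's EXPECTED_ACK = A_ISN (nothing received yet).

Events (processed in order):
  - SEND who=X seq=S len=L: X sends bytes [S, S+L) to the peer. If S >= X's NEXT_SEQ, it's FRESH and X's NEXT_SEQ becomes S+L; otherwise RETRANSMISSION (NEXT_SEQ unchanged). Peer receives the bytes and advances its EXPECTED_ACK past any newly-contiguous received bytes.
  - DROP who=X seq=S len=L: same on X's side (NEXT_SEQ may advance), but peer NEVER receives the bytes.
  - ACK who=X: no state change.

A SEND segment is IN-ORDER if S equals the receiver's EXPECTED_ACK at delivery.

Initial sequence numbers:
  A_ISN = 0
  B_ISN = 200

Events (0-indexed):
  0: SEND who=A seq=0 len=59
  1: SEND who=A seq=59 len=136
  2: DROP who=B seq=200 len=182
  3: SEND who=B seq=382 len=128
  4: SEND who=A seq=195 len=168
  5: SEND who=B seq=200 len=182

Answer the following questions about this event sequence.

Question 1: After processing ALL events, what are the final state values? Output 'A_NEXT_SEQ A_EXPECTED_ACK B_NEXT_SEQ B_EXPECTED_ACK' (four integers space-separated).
After event 0: A_seq=59 A_ack=200 B_seq=200 B_ack=59
After event 1: A_seq=195 A_ack=200 B_seq=200 B_ack=195
After event 2: A_seq=195 A_ack=200 B_seq=382 B_ack=195
After event 3: A_seq=195 A_ack=200 B_seq=510 B_ack=195
After event 4: A_seq=363 A_ack=200 B_seq=510 B_ack=363
After event 5: A_seq=363 A_ack=510 B_seq=510 B_ack=363

Answer: 363 510 510 363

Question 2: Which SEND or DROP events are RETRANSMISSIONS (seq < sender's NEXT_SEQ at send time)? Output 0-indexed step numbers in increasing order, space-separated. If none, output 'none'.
Step 0: SEND seq=0 -> fresh
Step 1: SEND seq=59 -> fresh
Step 2: DROP seq=200 -> fresh
Step 3: SEND seq=382 -> fresh
Step 4: SEND seq=195 -> fresh
Step 5: SEND seq=200 -> retransmit

Answer: 5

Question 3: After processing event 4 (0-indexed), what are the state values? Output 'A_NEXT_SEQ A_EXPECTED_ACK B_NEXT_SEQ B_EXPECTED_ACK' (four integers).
After event 0: A_seq=59 A_ack=200 B_seq=200 B_ack=59
After event 1: A_seq=195 A_ack=200 B_seq=200 B_ack=195
After event 2: A_seq=195 A_ack=200 B_seq=382 B_ack=195
After event 3: A_seq=195 A_ack=200 B_seq=510 B_ack=195
After event 4: A_seq=363 A_ack=200 B_seq=510 B_ack=363

363 200 510 363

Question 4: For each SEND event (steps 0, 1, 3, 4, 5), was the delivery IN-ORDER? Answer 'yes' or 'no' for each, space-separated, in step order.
Answer: yes yes no yes yes

Derivation:
Step 0: SEND seq=0 -> in-order
Step 1: SEND seq=59 -> in-order
Step 3: SEND seq=382 -> out-of-order
Step 4: SEND seq=195 -> in-order
Step 5: SEND seq=200 -> in-order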